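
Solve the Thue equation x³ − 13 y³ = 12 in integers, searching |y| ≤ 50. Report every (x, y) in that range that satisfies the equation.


The equation is x³ - 13y³ = 12. For fixed y, x³ = 13·y³ + 12, so a solution requires the RHS to be a perfect cube.
Strategy: iterate y from -50 to 50, compute RHS = 13·y³ + 12, and check whether it is a (positive or negative) perfect cube.
Check small values of y:
  y = 0: RHS = 12 is not a perfect cube.
  y = 1: RHS = 25 is not a perfect cube.
  y = -1: RHS = -1 = (-1)³ ⇒ x = -1 works.
  y = 2: RHS = 116 is not a perfect cube.
  y = -2: RHS = -92 is not a perfect cube.
  y = 3: RHS = 363 is not a perfect cube.
  y = -3: RHS = -339 is not a perfect cube.
Continuing the search up to |y| = 50 finds no further solutions beyond those listed.
Collected solutions: (-1, -1).

Solutions (with |y| ≤ 50): (-1, -1).


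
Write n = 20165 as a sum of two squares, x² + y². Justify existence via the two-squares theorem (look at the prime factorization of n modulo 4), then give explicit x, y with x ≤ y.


Step 1: Factor n = 20165 = 5 · 37 · 109.
Step 2: Check the mod-4 condition on each prime factor: 5 ≡ 1 (mod 4), exponent 1; 37 ≡ 1 (mod 4), exponent 1; 109 ≡ 1 (mod 4), exponent 1.
All primes ≡ 3 (mod 4) appear to even exponent (or don't appear), so by the two-squares theorem n IS expressible as a sum of two squares.
Step 3: Build a representation. Here n = 5 · 37 · 109 is a product of primes ≡ 1 (mod 4). Each prime p ≡ 1 (mod 4) is itself a sum of two squares; find a² by testing p − a² for a perfect square:
  5: 5 − 1² = 4 = 2² ⇒ 5 = 1² + 2².
  37: 37 − 1² = 36 = 6² ⇒ 37 = 1² + 6².
  109: 109 − 1² = 108, 109 − 2² = 105, 109 − 3² = 100 = 10² ⇒ 109 = 3² + 10².
  Combine using the Brahmagupta–Fibonacci identity (a² + b²)(c² + d²) = (ac − bd)² + (ad + bc)² = (ac + bd)² + (ad − bc)²:
  5 · 37 = 185: from (1² + 2²)(1² + 6²), take (1·1 − 2·6, 1·6 + 2·1) = (1 − 12, 6 + 2) = (-11, 8); dropping signs (only squares matter) gives (11, 8); check 11² + 8² = 121 + 64 = 185 ✓.
  185 · 109 = 20165: from (11² + 8²)(3² + 10²), take (11·3 − 8·10, 11·10 + 8·3) = (33 − 80, 110 + 24) = (-47, 134); dropping signs (only squares matter) gives (47, 134); check 47² + 134² = 2209 + 17956 = 20165 ✓.
Step 4: Order so x ≤ y and verify: 47² + 134² = 2209 + 17956 = 20165 = n. ✓

n = 20165 = 47² + 134² (one valid representation with x ≤ y).


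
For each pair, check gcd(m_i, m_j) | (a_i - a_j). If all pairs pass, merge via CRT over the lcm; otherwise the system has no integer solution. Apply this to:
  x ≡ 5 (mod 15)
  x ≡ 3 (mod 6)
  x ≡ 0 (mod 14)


Moduli 15, 6, 14 are not pairwise coprime, so CRT works modulo lcm(m_i) when all pairwise compatibility conditions hold.
Pairwise compatibility: gcd(m_i, m_j) must divide a_i - a_j for every pair.
Merge one congruence at a time:
  Start: x ≡ 5 (mod 15).
  Combine with x ≡ 3 (mod 6): gcd(15, 6) = 3, and 3 - 5 = -2 is NOT divisible by 3.
    ⇒ system is inconsistent (no integer solution).

No solution (the system is inconsistent).


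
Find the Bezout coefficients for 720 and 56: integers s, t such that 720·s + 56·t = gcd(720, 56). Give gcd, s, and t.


Euclidean algorithm on (720, 56) — divide until remainder is 0:
  720 = 12 · 56 + 48
  56 = 1 · 48 + 8
  48 = 6 · 8 + 0
gcd(720, 56) = 8.
Track Bezout coefficients alongside the remainders: start with r₀ = 720 = a·1 + b·0 (s = 1, t = 0) and r₁ = 56 = a·0 + b·1 (s = 0, t = 1); each new remainder r_{k+1} = r_{k-1} − q_k·r_k inherits s_{k+1} = s_{k-1} − q_k·s_k, t_{k+1} = t_{k-1} − q_k·t_k, so r_k = a·s_k + b·t_k at every step:
  q = 12: r = 48, s = 1 − 12·0 = 1, t = 0 − 12·1 = -12  (check: 720·1 + 56·(-12) = 48)
  q = 1: r = 8, s = 0 − 1·1 = -1, t = 1 − 1·(-12) = 13  (check: 720·(-1) + 56·13 = 8)
The row with r = 8 (the gcd) gives the Bezout coefficients s = -1, t = 13.
Result: 720 · (-1) + 56 · (13) = 8.

gcd(720, 56) = 8; s = -1, t = 13 (check: 720·(-1) + 56·13 = 8).


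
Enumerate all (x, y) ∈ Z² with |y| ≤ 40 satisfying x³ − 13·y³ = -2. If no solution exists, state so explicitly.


The equation is x³ - 13y³ = -2. For fixed y, x³ = 13·y³ − 2, so a solution requires the RHS to be a perfect cube.
Strategy: iterate y from -40 to 40, compute RHS = 13·y³ − 2, and check whether it is a (positive or negative) perfect cube.
Check small values of y:
  y = 0: RHS = -2 is not a perfect cube.
  y = 1: RHS = 11 is not a perfect cube.
  y = -1: RHS = -15 is not a perfect cube.
  y = 2: RHS = 102 is not a perfect cube.
  y = -2: RHS = -106 is not a perfect cube.
  y = 3: RHS = 349 is not a perfect cube.
  y = -3: RHS = -353 is not a perfect cube.
Continuing the search up to |y| = 40 finds no solutions either.
No (x, y) in the scanned range satisfies the equation.

No integer solutions with |y| ≤ 40.


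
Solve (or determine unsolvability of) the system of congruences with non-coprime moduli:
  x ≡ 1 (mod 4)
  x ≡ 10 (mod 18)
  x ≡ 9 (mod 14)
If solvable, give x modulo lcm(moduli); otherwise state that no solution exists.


Moduli 4, 18, 14 are not pairwise coprime, so CRT works modulo lcm(m_i) when all pairwise compatibility conditions hold.
Pairwise compatibility: gcd(m_i, m_j) must divide a_i - a_j for every pair.
Merge one congruence at a time:
  Start: x ≡ 1 (mod 4).
  Combine with x ≡ 10 (mod 18): gcd(4, 18) = 2, and 10 - 1 = 9 is NOT divisible by 2.
    ⇒ system is inconsistent (no integer solution).

No solution (the system is inconsistent).


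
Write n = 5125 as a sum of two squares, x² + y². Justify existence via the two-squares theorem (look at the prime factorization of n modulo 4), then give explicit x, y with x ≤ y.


Step 1: Factor n = 5125 = 5^3 · 41.
Step 2: Check the mod-4 condition on each prime factor: 5 ≡ 1 (mod 4), exponent 3; 41 ≡ 1 (mod 4), exponent 1.
All primes ≡ 3 (mod 4) appear to even exponent (or don't appear), so by the two-squares theorem n IS expressible as a sum of two squares.
Step 3: Build a representation. Group n = k² · m with k = 5 and m = 5 · 41 = 205 (a product of primes ≡ 1 (mod 4)); a representation of m scales to one of n via (k·x)² + (k·y)² = k²(x² + y²). Each prime p ≡ 1 (mod 4) is itself a sum of two squares; find a² by testing p − a² for a perfect square:
  5: 5 − 1² = 4 = 2² ⇒ 5 = 1² + 2².
  41: 41 − 1² = 40, 41 − 2² = 37, 41 − 3² = 32, 41 − 4² = 25 = 5² ⇒ 41 = 4² + 5².
  Combine using the Brahmagupta–Fibonacci identity (a² + b²)(c² + d²) = (ac − bd)² + (ad + bc)² = (ac + bd)² + (ad − bc)²:
  5 · 41 = 205: from (1² + 2²)(4² + 5²), take (1·4 − 2·5, 1·5 + 2·4) = (4 − 10, 5 + 8) = (-6, 13); dropping signs (only squares matter) gives (6, 13); check 6² + 13² = 36 + 169 = 205 ✓.
  Scale by k = 5: (5·6, 5·13) = (30, 65).
Step 4: Order so x ≤ y and verify: 30² + 65² = 900 + 4225 = 5125 = n. ✓

n = 5125 = 30² + 65² (one valid representation with x ≤ y).


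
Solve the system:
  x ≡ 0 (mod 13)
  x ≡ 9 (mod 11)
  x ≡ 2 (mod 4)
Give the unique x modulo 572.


Moduli 13, 11, 4 are pairwise coprime; by CRT there is a unique solution modulo M = 13 · 11 · 4 = 572.
Solve pairwise, accumulating the modulus:
  Start with x ≡ 0 (mod 13).
  Combine with x ≡ 9 (mod 11): since gcd(13, 11) = 1, we get a unique residue mod 143.
    Write x = 0 + 13·t and substitute into x ≡ 9 (mod 11): 13·t ≡ 9 − 0 = 9 (mod 11).
    Reduce coefficients mod 11: 2·t ≡ 9 (mod 11).
    The inverse of 2 mod 11 is 6 (since 2·6 = 12 = 1·11 + 1), so t ≡ 6·9 = 54 ≡ 10 (mod 11).
    Then x = 0 + 13·10 = 130, valid modulo lcm(13, 11) = 143: x ≡ 130 (mod 143).
  Combine with x ≡ 2 (mod 4): since gcd(143, 4) = 1, we get a unique residue mod 572.
    Write x = 130 + 143·t and substitute into x ≡ 2 (mod 4): 143·t ≡ 2 − 130 = -128 (mod 4).
    Reduce coefficients mod 4: 3·t ≡ 0 (mod 4).
    The inverse of 3 mod 4 is 3 (since 3·3 = 9 = 2·4 + 1), so t ≡ 3·0 = 0 ≡ 0 (mod 4).
    Then x = 130 + 143·0 = 130, valid modulo lcm(143, 4) = 572: x ≡ 130 (mod 572).
Verify: 130 mod 13 = 0 ✓, 130 mod 11 = 9 ✓, 130 mod 4 = 2 ✓.

x ≡ 130 (mod 572).


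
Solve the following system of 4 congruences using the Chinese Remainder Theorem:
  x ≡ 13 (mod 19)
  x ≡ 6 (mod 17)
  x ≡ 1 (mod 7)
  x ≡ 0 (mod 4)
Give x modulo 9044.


Product of moduli M = 19 · 17 · 7 · 4 = 9044.
Merge one congruence at a time:
  Start: x ≡ 13 (mod 19).
  Combine with x ≡ 6 (mod 17); new modulus lcm = 323.
    Write x = 13 + 19·t and substitute into x ≡ 6 (mod 17): 19·t ≡ 6 − 13 = -7 (mod 17).
    Reduce coefficients mod 17: 2·t ≡ 10 (mod 17).
    The inverse of 2 mod 17 is 9 (since 2·9 = 18 = 1·17 + 1), so t ≡ 9·10 = 90 ≡ 5 (mod 17).
    Then x = 13 + 19·5 = 108, valid modulo lcm(19, 17) = 323: x ≡ 108 (mod 323).
  Combine with x ≡ 1 (mod 7); new modulus lcm = 2261.
    Write x = 108 + 323·t and substitute into x ≡ 1 (mod 7): 323·t ≡ 1 − 108 = -107 (mod 7).
    Reduce coefficients mod 7: 1·t ≡ 5 (mod 7).
    So t ≡ 5 (mod 7).
    Then x = 108 + 323·5 = 1723, valid modulo lcm(323, 7) = 2261: x ≡ 1723 (mod 2261).
  Combine with x ≡ 0 (mod 4); new modulus lcm = 9044.
    Write x = 1723 + 2261·t and substitute into x ≡ 0 (mod 4): 2261·t ≡ 0 − 1723 = -1723 (mod 4).
    Reduce coefficients mod 4: 1·t ≡ 1 (mod 4).
    So t ≡ 1 (mod 4).
    Then x = 1723 + 2261·1 = 3984, valid modulo lcm(2261, 4) = 9044: x ≡ 3984 (mod 9044).
Verify against each original: 3984 mod 19 = 13, 3984 mod 17 = 6, 3984 mod 7 = 1, 3984 mod 4 = 0.

x ≡ 3984 (mod 9044).


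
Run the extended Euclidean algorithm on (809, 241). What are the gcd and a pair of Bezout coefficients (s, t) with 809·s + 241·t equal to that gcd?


Euclidean algorithm on (809, 241) — divide until remainder is 0:
  809 = 3 · 241 + 86
  241 = 2 · 86 + 69
  86 = 1 · 69 + 17
  69 = 4 · 17 + 1
  17 = 17 · 1 + 0
gcd(809, 241) = 1.
Track Bezout coefficients alongside the remainders: start with r₀ = 809 = a·1 + b·0 (s = 1, t = 0) and r₁ = 241 = a·0 + b·1 (s = 0, t = 1); each new remainder r_{k+1} = r_{k-1} − q_k·r_k inherits s_{k+1} = s_{k-1} − q_k·s_k, t_{k+1} = t_{k-1} − q_k·t_k, so r_k = a·s_k + b·t_k at every step:
  q = 3: r = 86, s = 1 − 3·0 = 1, t = 0 − 3·1 = -3  (check: 809·1 + 241·(-3) = 86)
  q = 2: r = 69, s = 0 − 2·1 = -2, t = 1 − 2·(-3) = 7  (check: 809·(-2) + 241·7 = 69)
  q = 1: r = 17, s = 1 − 1·(-2) = 3, t = -3 − 1·7 = -10  (check: 809·3 + 241·(-10) = 17)
  q = 4: r = 1, s = -2 − 4·3 = -14, t = 7 − 4·(-10) = 47  (check: 809·(-14) + 241·47 = 1)
The row with r = 1 (the gcd) gives the Bezout coefficients s = -14, t = 47.
Result: 809 · (-14) + 241 · (47) = 1.

gcd(809, 241) = 1; s = -14, t = 47 (check: 809·(-14) + 241·47 = 1).


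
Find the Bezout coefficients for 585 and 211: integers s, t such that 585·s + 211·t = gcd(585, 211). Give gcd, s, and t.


Euclidean algorithm on (585, 211) — divide until remainder is 0:
  585 = 2 · 211 + 163
  211 = 1 · 163 + 48
  163 = 3 · 48 + 19
  48 = 2 · 19 + 10
  19 = 1 · 10 + 9
  10 = 1 · 9 + 1
  9 = 9 · 1 + 0
gcd(585, 211) = 1.
Track Bezout coefficients alongside the remainders: start with r₀ = 585 = a·1 + b·0 (s = 1, t = 0) and r₁ = 211 = a·0 + b·1 (s = 0, t = 1); each new remainder r_{k+1} = r_{k-1} − q_k·r_k inherits s_{k+1} = s_{k-1} − q_k·s_k, t_{k+1} = t_{k-1} − q_k·t_k, so r_k = a·s_k + b·t_k at every step:
  q = 2: r = 163, s = 1 − 2·0 = 1, t = 0 − 2·1 = -2  (check: 585·1 + 211·(-2) = 163)
  q = 1: r = 48, s = 0 − 1·1 = -1, t = 1 − 1·(-2) = 3  (check: 585·(-1) + 211·3 = 48)
  q = 3: r = 19, s = 1 − 3·(-1) = 4, t = -2 − 3·3 = -11  (check: 585·4 + 211·(-11) = 19)
  q = 2: r = 10, s = -1 − 2·4 = -9, t = 3 − 2·(-11) = 25  (check: 585·(-9) + 211·25 = 10)
  q = 1: r = 9, s = 4 − 1·(-9) = 13, t = -11 − 1·25 = -36  (check: 585·13 + 211·(-36) = 9)
  q = 1: r = 1, s = -9 − 1·13 = -22, t = 25 − 1·(-36) = 61  (check: 585·(-22) + 211·61 = 1)
The row with r = 1 (the gcd) gives the Bezout coefficients s = -22, t = 61.
Result: 585 · (-22) + 211 · (61) = 1.

gcd(585, 211) = 1; s = -22, t = 61 (check: 585·(-22) + 211·61 = 1).


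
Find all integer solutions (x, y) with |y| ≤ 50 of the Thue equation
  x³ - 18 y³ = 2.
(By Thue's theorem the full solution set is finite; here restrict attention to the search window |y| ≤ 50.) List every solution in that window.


The equation is x³ - 18y³ = 2. For fixed y, x³ = 18·y³ + 2, so a solution requires the RHS to be a perfect cube.
Strategy: iterate y from -50 to 50, compute RHS = 18·y³ + 2, and check whether it is a (positive or negative) perfect cube.
Check small values of y:
  y = 0: RHS = 2 is not a perfect cube.
  y = 1: RHS = 20 is not a perfect cube.
  y = -1: RHS = -16 is not a perfect cube.
  y = 2: RHS = 146 is not a perfect cube.
  y = -2: RHS = -142 is not a perfect cube.
  y = 3: RHS = 488 is not a perfect cube.
  y = -3: RHS = -484 is not a perfect cube.
Continuing the search up to |y| = 50 finds no solutions either.
No (x, y) in the scanned range satisfies the equation.

No integer solutions with |y| ≤ 50.


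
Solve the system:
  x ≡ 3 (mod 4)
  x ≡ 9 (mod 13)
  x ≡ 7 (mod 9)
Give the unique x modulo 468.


Moduli 4, 13, 9 are pairwise coprime; by CRT there is a unique solution modulo M = 4 · 13 · 9 = 468.
Solve pairwise, accumulating the modulus:
  Start with x ≡ 3 (mod 4).
  Combine with x ≡ 9 (mod 13): since gcd(4, 13) = 1, we get a unique residue mod 52.
    Write x = 3 + 4·t and substitute into x ≡ 9 (mod 13): 4·t ≡ 9 − 3 = 6 (mod 13).
    The inverse of 4 mod 13 is 10 (since 4·10 = 40 = 3·13 + 1), so t ≡ 10·6 = 60 ≡ 8 (mod 13).
    Then x = 3 + 4·8 = 35, valid modulo lcm(4, 13) = 52: x ≡ 35 (mod 52).
  Combine with x ≡ 7 (mod 9): since gcd(52, 9) = 1, we get a unique residue mod 468.
    Write x = 35 + 52·t and substitute into x ≡ 7 (mod 9): 52·t ≡ 7 − 35 = -28 (mod 9).
    Reduce coefficients mod 9: 7·t ≡ 8 (mod 9).
    The inverse of 7 mod 9 is 4 (since 7·4 = 28 = 3·9 + 1), so t ≡ 4·8 = 32 ≡ 5 (mod 9).
    Then x = 35 + 52·5 = 295, valid modulo lcm(52, 9) = 468: x ≡ 295 (mod 468).
Verify: 295 mod 4 = 3 ✓, 295 mod 13 = 9 ✓, 295 mod 9 = 7 ✓.

x ≡ 295 (mod 468).


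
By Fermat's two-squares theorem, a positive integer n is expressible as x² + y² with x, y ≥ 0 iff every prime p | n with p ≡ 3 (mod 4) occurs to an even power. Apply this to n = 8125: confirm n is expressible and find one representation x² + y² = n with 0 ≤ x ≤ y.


Step 1: Factor n = 8125 = 5^4 · 13.
Step 2: Check the mod-4 condition on each prime factor: 5 ≡ 1 (mod 4), exponent 4; 13 ≡ 1 (mod 4), exponent 1.
All primes ≡ 3 (mod 4) appear to even exponent (or don't appear), so by the two-squares theorem n IS expressible as a sum of two squares.
Step 3: Build a representation. Group n = k² · m with k = 5 and m = 5 · 5 · 13 = 325 (a product of primes ≡ 1 (mod 4)); a representation of m scales to one of n via (k·x)² + (k·y)² = k²(x² + y²). Each prime p ≡ 1 (mod 4) is itself a sum of two squares; find a² by testing p − a² for a perfect square:
  5: 5 − 1² = 4 = 2² ⇒ 5 = 1² + 2².
  13: 13 − 1² = 12, 13 − 2² = 9 = 3² ⇒ 13 = 2² + 3².
  Combine using the Brahmagupta–Fibonacci identity (a² + b²)(c² + d²) = (ac − bd)² + (ad + bc)² = (ac + bd)² + (ad − bc)²:
  5 · 5 = 25: from (1² + 2²)(1² + 2²), take (1·1 − 2·2, 1·2 + 2·1) = (1 − 4, 2 + 2) = (-3, 4); dropping signs (only squares matter) gives (3, 4); check 3² + 4² = 9 + 16 = 25 ✓.
  25 · 13 = 325: from (3² + 4²)(2² + 3²), take (3·2 − 4·3, 3·3 + 4·2) = (6 − 12, 9 + 8) = (-6, 17); dropping signs (only squares matter) gives (6, 17); check 6² + 17² = 36 + 289 = 325 ✓.
  Scale by k = 5: (5·6, 5·17) = (30, 85).
Step 4: Order so x ≤ y and verify: 30² + 85² = 900 + 7225 = 8125 = n. ✓

n = 8125 = 30² + 85² (one valid representation with x ≤ y).


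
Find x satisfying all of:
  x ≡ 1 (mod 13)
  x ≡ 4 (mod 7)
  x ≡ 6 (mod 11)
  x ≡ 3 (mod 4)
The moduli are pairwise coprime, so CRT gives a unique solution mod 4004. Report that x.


Product of moduli M = 13 · 7 · 11 · 4 = 4004.
Merge one congruence at a time:
  Start: x ≡ 1 (mod 13).
  Combine with x ≡ 4 (mod 7); new modulus lcm = 91.
    Write x = 1 + 13·t and substitute into x ≡ 4 (mod 7): 13·t ≡ 4 − 1 = 3 (mod 7).
    Reduce coefficients mod 7: 6·t ≡ 3 (mod 7).
    The inverse of 6 mod 7 is 6 (since 6·6 = 36 = 5·7 + 1), so t ≡ 6·3 = 18 ≡ 4 (mod 7).
    Then x = 1 + 13·4 = 53, valid modulo lcm(13, 7) = 91: x ≡ 53 (mod 91).
  Combine with x ≡ 6 (mod 11); new modulus lcm = 1001.
    Write x = 53 + 91·t and substitute into x ≡ 6 (mod 11): 91·t ≡ 6 − 53 = -47 (mod 11).
    Reduce coefficients mod 11: 3·t ≡ 8 (mod 11).
    The inverse of 3 mod 11 is 4 (since 3·4 = 12 = 1·11 + 1), so t ≡ 4·8 = 32 ≡ 10 (mod 11).
    Then x = 53 + 91·10 = 963, valid modulo lcm(91, 11) = 1001: x ≡ 963 (mod 1001).
  Combine with x ≡ 3 (mod 4); new modulus lcm = 4004.
    Write x = 963 + 1001·t and substitute into x ≡ 3 (mod 4): 1001·t ≡ 3 − 963 = -960 (mod 4).
    Reduce coefficients mod 4: 1·t ≡ 0 (mod 4).
    So t ≡ 0 (mod 4).
    Then x = 963 + 1001·0 = 963, valid modulo lcm(1001, 4) = 4004: x ≡ 963 (mod 4004).
Verify against each original: 963 mod 13 = 1, 963 mod 7 = 4, 963 mod 11 = 6, 963 mod 4 = 3.

x ≡ 963 (mod 4004).


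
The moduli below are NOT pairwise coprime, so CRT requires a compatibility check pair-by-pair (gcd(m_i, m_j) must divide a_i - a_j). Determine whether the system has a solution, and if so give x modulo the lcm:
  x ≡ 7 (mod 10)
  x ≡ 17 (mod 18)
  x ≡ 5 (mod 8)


Moduli 10, 18, 8 are not pairwise coprime, so CRT works modulo lcm(m_i) when all pairwise compatibility conditions hold.
Pairwise compatibility: gcd(m_i, m_j) must divide a_i - a_j for every pair.
Merge one congruence at a time:
  Start: x ≡ 7 (mod 10).
  Combine with x ≡ 17 (mod 18): gcd(10, 18) = 2; 17 - 7 = 10, which IS divisible by 2, so compatible.
    Write x = 7 + 10·t and substitute into x ≡ 17 (mod 18): 10·t ≡ 17 − 7 = 10 (mod 18).
    Divide the congruence (and modulus) by g = 2: 5·t ≡ 5 (mod 9).
    The inverse of 5 mod 9 is 2 (since 5·2 = 10 = 1·9 + 1), so t ≡ 2·5 = 10 ≡ 1 (mod 9).
    Then x = 7 + 10·1 = 17, valid modulo lcm(10, 18) = 90: x ≡ 17 (mod 90).
  Combine with x ≡ 5 (mod 8): gcd(90, 8) = 2; 5 - 17 = -12, which IS divisible by 2, so compatible.
    Write x = 17 + 90·t and substitute into x ≡ 5 (mod 8): 90·t ≡ 5 − 17 = -12 (mod 8).
    Divide the congruence (and modulus) by g = 2: 45·t ≡ -6 (mod 4).
    Reduce coefficients mod 4: 1·t ≡ 2 (mod 4).
    So t ≡ 2 (mod 4).
    Then x = 17 + 90·2 = 197, valid modulo lcm(90, 8) = 360: x ≡ 197 (mod 360).
Verify: 197 mod 10 = 7, 197 mod 18 = 17, 197 mod 8 = 5.

x ≡ 197 (mod 360).


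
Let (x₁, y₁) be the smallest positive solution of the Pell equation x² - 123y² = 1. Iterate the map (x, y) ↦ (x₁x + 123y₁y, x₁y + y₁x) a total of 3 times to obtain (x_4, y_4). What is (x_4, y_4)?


Step 1: Find the fundamental solution (x₁, y₁) of x² - 123y² = 1.
  Expand √123 as a continued fraction. a₀ = ⌊√123⌋ = 11; iterate m_{k+1} = d_k·a_k − m_k, d_{k+1} = (123 − m_{k+1}²)/d_k, a_{k+1} = ⌊(a₀ + m_{k+1})/d_{k+1}⌋ (starting m₀ = 0, d₀ = 1), with convergents p_k = a_k·p_{k-1} + p_{k-2}, q_k = a_k·q_{k-1} + q_{k-2} (p₋₁ = 1, q₋₁ = 0):
  k = 0: a₀ = 11; p₀/q₀ = 11/1; p₀² − 123·q₀² = 121 − 123 = -2.
  k = 1: m = 11, d = 2, a = ⌊(11 + 11)/2⌋ = 11; p/q = (11·11 + 1)/(11·1 + 0) = 122/11; p² − 123·q² = 14884 − 14883 = 1.
  The first convergent with p² − 123·q² = 1 gives the fundamental solution (x₁, y₁) = (122, 11).
Step 2: Apply the recurrence (x_{n+1}, y_{n+1}) = (x₁x_n + 123y₁y_n, x₁y_n + y₁x_n) repeatedly.
  From (x_1, y_1) = (122, 11): x_2 = 122·122 + 123·11·11 = 29767; y_2 = 122·11 + 11·122 = 2684.
  From (x_2, y_2) = (29767, 2684): x_3 = 122·29767 + 123·11·2684 = 7263026; y_3 = 122·2684 + 11·29767 = 654885.
  From (x_3, y_3) = (7263026, 654885): x_4 = 122·7263026 + 123·11·654885 = 1772148577; y_4 = 122·654885 + 11·7263026 = 159789256.
Step 3: Verify x_4² - 123·y_4² = 3140510578963124929 - 3140510578963124928 = 1 (should be 1). ✓

(x_1, y_1) = (122, 11); (x_4, y_4) = (1772148577, 159789256).


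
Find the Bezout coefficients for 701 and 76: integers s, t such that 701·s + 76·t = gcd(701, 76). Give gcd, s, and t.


Euclidean algorithm on (701, 76) — divide until remainder is 0:
  701 = 9 · 76 + 17
  76 = 4 · 17 + 8
  17 = 2 · 8 + 1
  8 = 8 · 1 + 0
gcd(701, 76) = 1.
Track Bezout coefficients alongside the remainders: start with r₀ = 701 = a·1 + b·0 (s = 1, t = 0) and r₁ = 76 = a·0 + b·1 (s = 0, t = 1); each new remainder r_{k+1} = r_{k-1} − q_k·r_k inherits s_{k+1} = s_{k-1} − q_k·s_k, t_{k+1} = t_{k-1} − q_k·t_k, so r_k = a·s_k + b·t_k at every step:
  q = 9: r = 17, s = 1 − 9·0 = 1, t = 0 − 9·1 = -9  (check: 701·1 + 76·(-9) = 17)
  q = 4: r = 8, s = 0 − 4·1 = -4, t = 1 − 4·(-9) = 37  (check: 701·(-4) + 76·37 = 8)
  q = 2: r = 1, s = 1 − 2·(-4) = 9, t = -9 − 2·37 = -83  (check: 701·9 + 76·(-83) = 1)
The row with r = 1 (the gcd) gives the Bezout coefficients s = 9, t = -83.
Result: 701 · (9) + 76 · (-83) = 1.

gcd(701, 76) = 1; s = 9, t = -83 (check: 701·9 + 76·(-83) = 1).


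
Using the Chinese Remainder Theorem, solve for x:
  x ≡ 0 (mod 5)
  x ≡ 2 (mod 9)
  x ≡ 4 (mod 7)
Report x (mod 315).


Moduli 5, 9, 7 are pairwise coprime; by CRT there is a unique solution modulo M = 5 · 9 · 7 = 315.
Solve pairwise, accumulating the modulus:
  Start with x ≡ 0 (mod 5).
  Combine with x ≡ 2 (mod 9): since gcd(5, 9) = 1, we get a unique residue mod 45.
    Write x = 0 + 5·t and substitute into x ≡ 2 (mod 9): 5·t ≡ 2 − 0 = 2 (mod 9).
    The inverse of 5 mod 9 is 2 (since 5·2 = 10 = 1·9 + 1), so t ≡ 2·2 = 4 ≡ 4 (mod 9).
    Then x = 0 + 5·4 = 20, valid modulo lcm(5, 9) = 45: x ≡ 20 (mod 45).
  Combine with x ≡ 4 (mod 7): since gcd(45, 7) = 1, we get a unique residue mod 315.
    Write x = 20 + 45·t and substitute into x ≡ 4 (mod 7): 45·t ≡ 4 − 20 = -16 (mod 7).
    Reduce coefficients mod 7: 3·t ≡ 5 (mod 7).
    The inverse of 3 mod 7 is 5 (since 3·5 = 15 = 2·7 + 1), so t ≡ 5·5 = 25 ≡ 4 (mod 7).
    Then x = 20 + 45·4 = 200, valid modulo lcm(45, 7) = 315: x ≡ 200 (mod 315).
Verify: 200 mod 5 = 0 ✓, 200 mod 9 = 2 ✓, 200 mod 7 = 4 ✓.

x ≡ 200 (mod 315).


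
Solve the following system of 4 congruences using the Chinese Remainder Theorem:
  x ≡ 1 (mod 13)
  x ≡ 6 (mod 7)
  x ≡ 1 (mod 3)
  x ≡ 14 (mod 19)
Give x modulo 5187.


Product of moduli M = 13 · 7 · 3 · 19 = 5187.
Merge one congruence at a time:
  Start: x ≡ 1 (mod 13).
  Combine with x ≡ 6 (mod 7); new modulus lcm = 91.
    Write x = 1 + 13·t and substitute into x ≡ 6 (mod 7): 13·t ≡ 6 − 1 = 5 (mod 7).
    Reduce coefficients mod 7: 6·t ≡ 5 (mod 7).
    The inverse of 6 mod 7 is 6 (since 6·6 = 36 = 5·7 + 1), so t ≡ 6·5 = 30 ≡ 2 (mod 7).
    Then x = 1 + 13·2 = 27, valid modulo lcm(13, 7) = 91: x ≡ 27 (mod 91).
  Combine with x ≡ 1 (mod 3); new modulus lcm = 273.
    Write x = 27 + 91·t and substitute into x ≡ 1 (mod 3): 91·t ≡ 1 − 27 = -26 (mod 3).
    Reduce coefficients mod 3: 1·t ≡ 1 (mod 3).
    So t ≡ 1 (mod 3).
    Then x = 27 + 91·1 = 118, valid modulo lcm(91, 3) = 273: x ≡ 118 (mod 273).
  Combine with x ≡ 14 (mod 19); new modulus lcm = 5187.
    Write x = 118 + 273·t and substitute into x ≡ 14 (mod 19): 273·t ≡ 14 − 118 = -104 (mod 19).
    Reduce coefficients mod 19: 7·t ≡ 10 (mod 19).
    The inverse of 7 mod 19 is 11 (since 7·11 = 77 = 4·19 + 1), so t ≡ 11·10 = 110 ≡ 15 (mod 19).
    Then x = 118 + 273·15 = 4213, valid modulo lcm(273, 19) = 5187: x ≡ 4213 (mod 5187).
Verify against each original: 4213 mod 13 = 1, 4213 mod 7 = 6, 4213 mod 3 = 1, 4213 mod 19 = 14.

x ≡ 4213 (mod 5187).


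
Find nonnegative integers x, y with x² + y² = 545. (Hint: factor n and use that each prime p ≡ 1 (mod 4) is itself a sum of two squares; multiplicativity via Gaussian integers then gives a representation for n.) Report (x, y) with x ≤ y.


Step 1: Factor n = 545 = 5 · 109.
Step 2: Check the mod-4 condition on each prime factor: 5 ≡ 1 (mod 4), exponent 1; 109 ≡ 1 (mod 4), exponent 1.
All primes ≡ 3 (mod 4) appear to even exponent (or don't appear), so by the two-squares theorem n IS expressible as a sum of two squares.
Step 3: Build a representation. Here n = 5 · 109 is a product of primes ≡ 1 (mod 4). Each prime p ≡ 1 (mod 4) is itself a sum of two squares; find a² by testing p − a² for a perfect square:
  5: 5 − 1² = 4 = 2² ⇒ 5 = 1² + 2².
  109: 109 − 1² = 108, 109 − 2² = 105, 109 − 3² = 100 = 10² ⇒ 109 = 3² + 10².
  Combine using the Brahmagupta–Fibonacci identity (a² + b²)(c² + d²) = (ac − bd)² + (ad + bc)² = (ac + bd)² + (ad − bc)²:
  5 · 109 = 545: from (1² + 2²)(3² + 10²), take (1·3 − 2·10, 1·10 + 2·3) = (3 − 20, 10 + 6) = (-17, 16); dropping signs (only squares matter) gives (17, 16); check 17² + 16² = 289 + 256 = 545 ✓.
Step 4: Order so x ≤ y and verify: 16² + 17² = 256 + 289 = 545 = n. ✓

n = 545 = 16² + 17² (one valid representation with x ≤ y).


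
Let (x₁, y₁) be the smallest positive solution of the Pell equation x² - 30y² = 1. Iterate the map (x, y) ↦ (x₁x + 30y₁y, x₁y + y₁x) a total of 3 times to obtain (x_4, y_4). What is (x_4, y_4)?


Step 1: Find the fundamental solution (x₁, y₁) of x² - 30y² = 1.
  Expand √30 as a continued fraction. a₀ = ⌊√30⌋ = 5; iterate m_{k+1} = d_k·a_k − m_k, d_{k+1} = (30 − m_{k+1}²)/d_k, a_{k+1} = ⌊(a₀ + m_{k+1})/d_{k+1}⌋ (starting m₀ = 0, d₀ = 1), with convergents p_k = a_k·p_{k-1} + p_{k-2}, q_k = a_k·q_{k-1} + q_{k-2} (p₋₁ = 1, q₋₁ = 0):
  k = 0: a₀ = 5; p₀/q₀ = 5/1; p₀² − 30·q₀² = 25 − 30 = -5.
  k = 1: m = 5, d = 5, a = ⌊(5 + 5)/5⌋ = 2; p/q = (2·5 + 1)/(2·1 + 0) = 11/2; p² − 30·q² = 121 − 120 = 1.
  The first convergent with p² − 30·q² = 1 gives the fundamental solution (x₁, y₁) = (11, 2).
Step 2: Apply the recurrence (x_{n+1}, y_{n+1}) = (x₁x_n + 30y₁y_n, x₁y_n + y₁x_n) repeatedly.
  From (x_1, y_1) = (11, 2): x_2 = 11·11 + 30·2·2 = 241; y_2 = 11·2 + 2·11 = 44.
  From (x_2, y_2) = (241, 44): x_3 = 11·241 + 30·2·44 = 5291; y_3 = 11·44 + 2·241 = 966.
  From (x_3, y_3) = (5291, 966): x_4 = 11·5291 + 30·2·966 = 116161; y_4 = 11·966 + 2·5291 = 21208.
Step 3: Verify x_4² - 30·y_4² = 13493377921 - 13493377920 = 1 (should be 1). ✓

(x_1, y_1) = (11, 2); (x_4, y_4) = (116161, 21208).


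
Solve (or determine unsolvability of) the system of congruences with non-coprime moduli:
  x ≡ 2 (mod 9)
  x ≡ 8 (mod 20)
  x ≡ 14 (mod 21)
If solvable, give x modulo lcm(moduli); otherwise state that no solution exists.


Moduli 9, 20, 21 are not pairwise coprime, so CRT works modulo lcm(m_i) when all pairwise compatibility conditions hold.
Pairwise compatibility: gcd(m_i, m_j) must divide a_i - a_j for every pair.
Merge one congruence at a time:
  Start: x ≡ 2 (mod 9).
  Combine with x ≡ 8 (mod 20): gcd(9, 20) = 1; 8 - 2 = 6, which IS divisible by 1, so compatible.
    Write x = 2 + 9·t and substitute into x ≡ 8 (mod 20): 9·t ≡ 8 − 2 = 6 (mod 20).
    The inverse of 9 mod 20 is 9 (since 9·9 = 81 = 4·20 + 1), so t ≡ 9·6 = 54 ≡ 14 (mod 20).
    Then x = 2 + 9·14 = 128, valid modulo lcm(9, 20) = 180: x ≡ 128 (mod 180).
  Combine with x ≡ 14 (mod 21): gcd(180, 21) = 3; 14 - 128 = -114, which IS divisible by 3, so compatible.
    Write x = 128 + 180·t and substitute into x ≡ 14 (mod 21): 180·t ≡ 14 − 128 = -114 (mod 21).
    Divide the congruence (and modulus) by g = 3: 60·t ≡ -38 (mod 7).
    Reduce coefficients mod 7: 4·t ≡ 4 (mod 7).
    The inverse of 4 mod 7 is 2 (since 4·2 = 8 = 1·7 + 1), so t ≡ 2·4 = 8 ≡ 1 (mod 7).
    Then x = 128 + 180·1 = 308, valid modulo lcm(180, 21) = 1260: x ≡ 308 (mod 1260).
Verify: 308 mod 9 = 2, 308 mod 20 = 8, 308 mod 21 = 14.

x ≡ 308 (mod 1260).


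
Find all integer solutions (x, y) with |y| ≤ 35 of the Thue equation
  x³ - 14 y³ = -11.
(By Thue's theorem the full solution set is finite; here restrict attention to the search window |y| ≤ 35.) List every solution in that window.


The equation is x³ - 14y³ = -11. For fixed y, x³ = 14·y³ − 11, so a solution requires the RHS to be a perfect cube.
Strategy: iterate y from -35 to 35, compute RHS = 14·y³ − 11, and check whether it is a (positive or negative) perfect cube.
Check small values of y:
  y = 0: RHS = -11 is not a perfect cube.
  y = 1: RHS = 3 is not a perfect cube.
  y = -1: RHS = -25 is not a perfect cube.
  y = 2: RHS = 101 is not a perfect cube.
  y = -2: RHS = -123 is not a perfect cube.
  y = 3: RHS = 367 is not a perfect cube.
  y = -3: RHS = -389 is not a perfect cube.
Continuing the search up to |y| = 35 finds no solutions either.
No (x, y) in the scanned range satisfies the equation.

No integer solutions with |y| ≤ 35.


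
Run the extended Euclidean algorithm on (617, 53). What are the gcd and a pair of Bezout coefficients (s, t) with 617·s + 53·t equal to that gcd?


Euclidean algorithm on (617, 53) — divide until remainder is 0:
  617 = 11 · 53 + 34
  53 = 1 · 34 + 19
  34 = 1 · 19 + 15
  19 = 1 · 15 + 4
  15 = 3 · 4 + 3
  4 = 1 · 3 + 1
  3 = 3 · 1 + 0
gcd(617, 53) = 1.
Track Bezout coefficients alongside the remainders: start with r₀ = 617 = a·1 + b·0 (s = 1, t = 0) and r₁ = 53 = a·0 + b·1 (s = 0, t = 1); each new remainder r_{k+1} = r_{k-1} − q_k·r_k inherits s_{k+1} = s_{k-1} − q_k·s_k, t_{k+1} = t_{k-1} − q_k·t_k, so r_k = a·s_k + b·t_k at every step:
  q = 11: r = 34, s = 1 − 11·0 = 1, t = 0 − 11·1 = -11  (check: 617·1 + 53·(-11) = 34)
  q = 1: r = 19, s = 0 − 1·1 = -1, t = 1 − 1·(-11) = 12  (check: 617·(-1) + 53·12 = 19)
  q = 1: r = 15, s = 1 − 1·(-1) = 2, t = -11 − 1·12 = -23  (check: 617·2 + 53·(-23) = 15)
  q = 1: r = 4, s = -1 − 1·2 = -3, t = 12 − 1·(-23) = 35  (check: 617·(-3) + 53·35 = 4)
  q = 3: r = 3, s = 2 − 3·(-3) = 11, t = -23 − 3·35 = -128  (check: 617·11 + 53·(-128) = 3)
  q = 1: r = 1, s = -3 − 1·11 = -14, t = 35 − 1·(-128) = 163  (check: 617·(-14) + 53·163 = 1)
The row with r = 1 (the gcd) gives the Bezout coefficients s = -14, t = 163.
Result: 617 · (-14) + 53 · (163) = 1.

gcd(617, 53) = 1; s = -14, t = 163 (check: 617·(-14) + 53·163 = 1).


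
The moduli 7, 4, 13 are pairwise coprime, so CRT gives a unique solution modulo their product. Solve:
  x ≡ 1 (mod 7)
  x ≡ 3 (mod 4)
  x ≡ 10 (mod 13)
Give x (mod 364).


Moduli 7, 4, 13 are pairwise coprime; by CRT there is a unique solution modulo M = 7 · 4 · 13 = 364.
Solve pairwise, accumulating the modulus:
  Start with x ≡ 1 (mod 7).
  Combine with x ≡ 3 (mod 4): since gcd(7, 4) = 1, we get a unique residue mod 28.
    Write x = 1 + 7·t and substitute into x ≡ 3 (mod 4): 7·t ≡ 3 − 1 = 2 (mod 4).
    Reduce coefficients mod 4: 3·t ≡ 2 (mod 4).
    The inverse of 3 mod 4 is 3 (since 3·3 = 9 = 2·4 + 1), so t ≡ 3·2 = 6 ≡ 2 (mod 4).
    Then x = 1 + 7·2 = 15, valid modulo lcm(7, 4) = 28: x ≡ 15 (mod 28).
  Combine with x ≡ 10 (mod 13): since gcd(28, 13) = 1, we get a unique residue mod 364.
    Write x = 15 + 28·t and substitute into x ≡ 10 (mod 13): 28·t ≡ 10 − 15 = -5 (mod 13).
    Reduce coefficients mod 13: 2·t ≡ 8 (mod 13).
    The inverse of 2 mod 13 is 7 (since 2·7 = 14 = 1·13 + 1), so t ≡ 7·8 = 56 ≡ 4 (mod 13).
    Then x = 15 + 28·4 = 127, valid modulo lcm(28, 13) = 364: x ≡ 127 (mod 364).
Verify: 127 mod 7 = 1 ✓, 127 mod 4 = 3 ✓, 127 mod 13 = 10 ✓.

x ≡ 127 (mod 364).


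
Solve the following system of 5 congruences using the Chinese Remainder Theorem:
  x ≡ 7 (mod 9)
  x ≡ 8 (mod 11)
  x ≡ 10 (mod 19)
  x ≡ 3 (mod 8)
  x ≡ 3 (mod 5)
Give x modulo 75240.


Product of moduli M = 9 · 11 · 19 · 8 · 5 = 75240.
Merge one congruence at a time:
  Start: x ≡ 7 (mod 9).
  Combine with x ≡ 8 (mod 11); new modulus lcm = 99.
    Write x = 7 + 9·t and substitute into x ≡ 8 (mod 11): 9·t ≡ 8 − 7 = 1 (mod 11).
    The inverse of 9 mod 11 is 5 (since 9·5 = 45 = 4·11 + 1), so t ≡ 5·1 = 5 ≡ 5 (mod 11).
    Then x = 7 + 9·5 = 52, valid modulo lcm(9, 11) = 99: x ≡ 52 (mod 99).
  Combine with x ≡ 10 (mod 19); new modulus lcm = 1881.
    Write x = 52 + 99·t and substitute into x ≡ 10 (mod 19): 99·t ≡ 10 − 52 = -42 (mod 19).
    Reduce coefficients mod 19: 4·t ≡ 15 (mod 19).
    The inverse of 4 mod 19 is 5 (since 4·5 = 20 = 1·19 + 1), so t ≡ 5·15 = 75 ≡ 18 (mod 19).
    Then x = 52 + 99·18 = 1834, valid modulo lcm(99, 19) = 1881: x ≡ 1834 (mod 1881).
  Combine with x ≡ 3 (mod 8); new modulus lcm = 15048.
    Write x = 1834 + 1881·t and substitute into x ≡ 3 (mod 8): 1881·t ≡ 3 − 1834 = -1831 (mod 8).
    Reduce coefficients mod 8: 1·t ≡ 1 (mod 8).
    So t ≡ 1 (mod 8).
    Then x = 1834 + 1881·1 = 3715, valid modulo lcm(1881, 8) = 15048: x ≡ 3715 (mod 15048).
  Combine with x ≡ 3 (mod 5); new modulus lcm = 75240.
    Write x = 3715 + 15048·t and substitute into x ≡ 3 (mod 5): 15048·t ≡ 3 − 3715 = -3712 (mod 5).
    Reduce coefficients mod 5: 3·t ≡ 3 (mod 5).
    The inverse of 3 mod 5 is 2 (since 3·2 = 6 = 1·5 + 1), so t ≡ 2·3 = 6 ≡ 1 (mod 5).
    Then x = 3715 + 15048·1 = 18763, valid modulo lcm(15048, 5) = 75240: x ≡ 18763 (mod 75240).
Verify against each original: 18763 mod 9 = 7, 18763 mod 11 = 8, 18763 mod 19 = 10, 18763 mod 8 = 3, 18763 mod 5 = 3.

x ≡ 18763 (mod 75240).


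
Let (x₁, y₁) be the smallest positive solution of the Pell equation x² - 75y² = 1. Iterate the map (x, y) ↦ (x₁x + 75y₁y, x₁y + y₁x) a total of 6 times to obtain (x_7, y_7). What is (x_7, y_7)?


Step 1: Find the fundamental solution (x₁, y₁) of x² - 75y² = 1.
  Expand √75 as a continued fraction. a₀ = ⌊√75⌋ = 8; iterate m_{k+1} = d_k·a_k − m_k, d_{k+1} = (75 − m_{k+1}²)/d_k, a_{k+1} = ⌊(a₀ + m_{k+1})/d_{k+1}⌋ (starting m₀ = 0, d₀ = 1), with convergents p_k = a_k·p_{k-1} + p_{k-2}, q_k = a_k·q_{k-1} + q_{k-2} (p₋₁ = 1, q₋₁ = 0):
  k = 0: a₀ = 8; p₀/q₀ = 8/1; p₀² − 75·q₀² = 64 − 75 = -11.
  k = 1: m = 8, d = 11, a = ⌊(8 + 8)/11⌋ = 1; p/q = (1·8 + 1)/(1·1 + 0) = 9/1; p² − 75·q² = 81 − 75 = 6.
  k = 2: m = 3, d = 6, a = ⌊(8 + 3)/6⌋ = 1; p/q = (1·9 + 8)/(1·1 + 1) = 17/2; p² − 75·q² = 289 − 300 = -11.
  k = 3: m = 3, d = 11, a = ⌊(8 + 3)/11⌋ = 1; p/q = (1·17 + 9)/(1·2 + 1) = 26/3; p² − 75·q² = 676 − 675 = 1.
  The first convergent with p² − 75·q² = 1 gives the fundamental solution (x₁, y₁) = (26, 3).
Step 2: Apply the recurrence (x_{n+1}, y_{n+1}) = (x₁x_n + 75y₁y_n, x₁y_n + y₁x_n) repeatedly.
  From (x_1, y_1) = (26, 3): x_2 = 26·26 + 75·3·3 = 1351; y_2 = 26·3 + 3·26 = 156.
  From (x_2, y_2) = (1351, 156): x_3 = 26·1351 + 75·3·156 = 70226; y_3 = 26·156 + 3·1351 = 8109.
  From (x_3, y_3) = (70226, 8109): x_4 = 26·70226 + 75·3·8109 = 3650401; y_4 = 26·8109 + 3·70226 = 421512.
  From (x_4, y_4) = (3650401, 421512): x_5 = 26·3650401 + 75·3·421512 = 189750626; y_5 = 26·421512 + 3·3650401 = 21910515.
  From (x_5, y_5) = (189750626, 21910515): x_6 = 26·189750626 + 75·3·21910515 = 9863382151; y_6 = 26·21910515 + 3·189750626 = 1138925268.
  From (x_6, y_6) = (9863382151, 1138925268): x_7 = 26·9863382151 + 75·3·1138925268 = 512706121226; y_7 = 26·1138925268 + 3·9863382151 = 59202203421.
Step 3: Verify x_7² - 75·y_7² = 262867566742609807743076 - 262867566742609807743075 = 1 (should be 1). ✓

(x_1, y_1) = (26, 3); (x_7, y_7) = (512706121226, 59202203421).


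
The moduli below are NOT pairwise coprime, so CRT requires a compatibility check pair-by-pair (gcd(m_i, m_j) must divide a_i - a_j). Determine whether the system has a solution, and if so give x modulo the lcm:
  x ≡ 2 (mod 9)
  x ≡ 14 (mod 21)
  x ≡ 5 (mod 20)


Moduli 9, 21, 20 are not pairwise coprime, so CRT works modulo lcm(m_i) when all pairwise compatibility conditions hold.
Pairwise compatibility: gcd(m_i, m_j) must divide a_i - a_j for every pair.
Merge one congruence at a time:
  Start: x ≡ 2 (mod 9).
  Combine with x ≡ 14 (mod 21): gcd(9, 21) = 3; 14 - 2 = 12, which IS divisible by 3, so compatible.
    Write x = 2 + 9·t and substitute into x ≡ 14 (mod 21): 9·t ≡ 14 − 2 = 12 (mod 21).
    Divide the congruence (and modulus) by g = 3: 3·t ≡ 4 (mod 7).
    The inverse of 3 mod 7 is 5 (since 3·5 = 15 = 2·7 + 1), so t ≡ 5·4 = 20 ≡ 6 (mod 7).
    Then x = 2 + 9·6 = 56, valid modulo lcm(9, 21) = 63: x ≡ 56 (mod 63).
  Combine with x ≡ 5 (mod 20): gcd(63, 20) = 1; 5 - 56 = -51, which IS divisible by 1, so compatible.
    Write x = 56 + 63·t and substitute into x ≡ 5 (mod 20): 63·t ≡ 5 − 56 = -51 (mod 20).
    Reduce coefficients mod 20: 3·t ≡ 9 (mod 20).
    The inverse of 3 mod 20 is 7 (since 3·7 = 21 = 1·20 + 1), so t ≡ 7·9 = 63 ≡ 3 (mod 20).
    Then x = 56 + 63·3 = 245, valid modulo lcm(63, 20) = 1260: x ≡ 245 (mod 1260).
Verify: 245 mod 9 = 2, 245 mod 21 = 14, 245 mod 20 = 5.

x ≡ 245 (mod 1260).


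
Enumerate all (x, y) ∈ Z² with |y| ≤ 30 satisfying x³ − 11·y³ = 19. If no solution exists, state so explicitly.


The equation is x³ - 11y³ = 19. For fixed y, x³ = 11·y³ + 19, so a solution requires the RHS to be a perfect cube.
Strategy: iterate y from -30 to 30, compute RHS = 11·y³ + 19, and check whether it is a (positive or negative) perfect cube.
Check small values of y:
  y = 0: RHS = 19 is not a perfect cube.
  y = 1: RHS = 30 is not a perfect cube.
  y = -1: RHS = 8 = (2)³ ⇒ x = 2 works.
  y = 2: RHS = 107 is not a perfect cube.
  y = -2: RHS = -69 is not a perfect cube.
  y = 3: RHS = 316 is not a perfect cube.
  y = -3: RHS = -278 is not a perfect cube.
Continuing, at y = -9: RHS = -8000 = (-20)³ ⇒ x = -20 works.
Searching the remaining y in |y| ≤ 30 finds no further solutions.
Collected solutions: (2, -1), (-20, -9).

Solutions (with |y| ≤ 30): (2, -1), (-20, -9).


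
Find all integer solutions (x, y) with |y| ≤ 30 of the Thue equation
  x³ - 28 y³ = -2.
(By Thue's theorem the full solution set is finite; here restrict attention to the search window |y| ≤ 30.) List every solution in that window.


The equation is x³ - 28y³ = -2. For fixed y, x³ = 28·y³ − 2, so a solution requires the RHS to be a perfect cube.
Strategy: iterate y from -30 to 30, compute RHS = 28·y³ − 2, and check whether it is a (positive or negative) perfect cube.
Check small values of y:
  y = 0: RHS = -2 is not a perfect cube.
  y = 1: RHS = 26 is not a perfect cube.
  y = -1: RHS = -30 is not a perfect cube.
  y = 2: RHS = 222 is not a perfect cube.
  y = -2: RHS = -226 is not a perfect cube.
  y = 3: RHS = 754 is not a perfect cube.
  y = -3: RHS = -758 is not a perfect cube.
Continuing the search up to |y| = 30 finds no solutions either.
No (x, y) in the scanned range satisfies the equation.

No integer solutions with |y| ≤ 30.


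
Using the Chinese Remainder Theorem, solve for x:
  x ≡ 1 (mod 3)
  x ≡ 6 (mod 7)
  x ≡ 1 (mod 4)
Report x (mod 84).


Moduli 3, 7, 4 are pairwise coprime; by CRT there is a unique solution modulo M = 3 · 7 · 4 = 84.
Solve pairwise, accumulating the modulus:
  Start with x ≡ 1 (mod 3).
  Combine with x ≡ 6 (mod 7): since gcd(3, 7) = 1, we get a unique residue mod 21.
    Write x = 1 + 3·t and substitute into x ≡ 6 (mod 7): 3·t ≡ 6 − 1 = 5 (mod 7).
    The inverse of 3 mod 7 is 5 (since 3·5 = 15 = 2·7 + 1), so t ≡ 5·5 = 25 ≡ 4 (mod 7).
    Then x = 1 + 3·4 = 13, valid modulo lcm(3, 7) = 21: x ≡ 13 (mod 21).
  Combine with x ≡ 1 (mod 4): since gcd(21, 4) = 1, we get a unique residue mod 84.
    Write x = 13 + 21·t and substitute into x ≡ 1 (mod 4): 21·t ≡ 1 − 13 = -12 (mod 4).
    Reduce coefficients mod 4: 1·t ≡ 0 (mod 4).
    So t ≡ 0 (mod 4).
    Then x = 13 + 21·0 = 13, valid modulo lcm(21, 4) = 84: x ≡ 13 (mod 84).
Verify: 13 mod 3 = 1 ✓, 13 mod 7 = 6 ✓, 13 mod 4 = 1 ✓.

x ≡ 13 (mod 84).
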